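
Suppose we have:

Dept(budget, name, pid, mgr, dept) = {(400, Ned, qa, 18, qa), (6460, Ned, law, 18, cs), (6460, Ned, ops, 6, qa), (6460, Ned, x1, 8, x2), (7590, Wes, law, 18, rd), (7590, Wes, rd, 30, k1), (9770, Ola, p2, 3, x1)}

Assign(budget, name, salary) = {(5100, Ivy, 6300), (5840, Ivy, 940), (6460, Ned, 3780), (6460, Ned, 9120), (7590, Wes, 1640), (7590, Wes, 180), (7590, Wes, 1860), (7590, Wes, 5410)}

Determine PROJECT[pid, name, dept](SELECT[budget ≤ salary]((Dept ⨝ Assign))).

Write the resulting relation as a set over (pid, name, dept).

{(law, Ned, cs), (ops, Ned, qa), (x1, Ned, x2)}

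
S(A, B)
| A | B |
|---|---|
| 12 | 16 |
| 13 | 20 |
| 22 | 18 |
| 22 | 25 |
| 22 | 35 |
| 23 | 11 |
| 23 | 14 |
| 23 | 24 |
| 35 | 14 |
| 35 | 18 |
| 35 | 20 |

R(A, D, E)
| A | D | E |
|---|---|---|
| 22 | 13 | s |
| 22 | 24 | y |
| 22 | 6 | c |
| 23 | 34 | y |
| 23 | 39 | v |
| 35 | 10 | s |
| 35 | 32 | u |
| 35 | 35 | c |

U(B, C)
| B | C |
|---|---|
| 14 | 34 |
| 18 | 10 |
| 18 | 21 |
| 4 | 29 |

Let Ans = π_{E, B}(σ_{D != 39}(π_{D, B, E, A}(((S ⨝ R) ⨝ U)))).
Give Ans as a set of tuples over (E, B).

{(c, 14), (c, 18), (s, 14), (s, 18), (u, 14), (u, 18), (y, 14), (y, 18)}

S ⋈ R (natural join on A): {(22, 18, 13, s), (22, 18, 24, y), (22, 18, 6, c), (22, 25, 13, s), (22, 25, 24, y), (22, 25, 6, c), (22, 35, 13, s), (22, 35, 24, y), (22, 35, 6, c), (23, 11, 34, y), (23, 11, 39, v), (23, 14, 34, y), (23, 14, 39, v), (23, 24, 34, y), (23, 24, 39, v), (35, 14, 10, s), (35, 14, 32, u), (35, 14, 35, c), (35, 18, 10, s), (35, 18, 32, u), (35, 18, 35, c), (35, 20, 10, s), (35, 20, 32, u), (35, 20, 35, c)}
(S ⨝ R) ⋈ U (natural join on B): {(22, 18, 13, s, 10), (22, 18, 13, s, 21), (22, 18, 24, y, 10), (22, 18, 24, y, 21), (22, 18, 6, c, 10), (22, 18, 6, c, 21), (23, 14, 34, y, 34), (23, 14, 39, v, 34), (35, 14, 10, s, 34), (35, 14, 32, u, 34), (35, 14, 35, c, 34), (35, 18, 10, s, 10), (35, 18, 10, s, 21), (35, 18, 32, u, 10), (35, 18, 32, u, 21), (35, 18, 35, c, 10), (35, 18, 35, c, 21)}
Projecting to D, B, E, A (6 duplicate(s) eliminated): {(10, 14, s, 35), (10, 18, s, 35), (13, 18, s, 22), (24, 18, y, 22), (32, 14, u, 35), (32, 18, u, 35), (34, 14, y, 23), (35, 14, c, 35), (35, 18, c, 35), (39, 14, v, 23), (6, 18, c, 22)}
Apply σ_{D != 39}; surviving tuples: {(10, 14, s, 35), (10, 18, s, 35), (13, 18, s, 22), (24, 18, y, 22), (32, 14, u, 35), (32, 18, u, 35), (34, 14, y, 23), (35, 14, c, 35), (35, 18, c, 35), (6, 18, c, 22)}
Projecting to E, B (2 duplicate(s) eliminated): {(c, 14), (c, 18), (s, 14), (s, 18), (u, 14), (u, 18), (y, 14), (y, 18)}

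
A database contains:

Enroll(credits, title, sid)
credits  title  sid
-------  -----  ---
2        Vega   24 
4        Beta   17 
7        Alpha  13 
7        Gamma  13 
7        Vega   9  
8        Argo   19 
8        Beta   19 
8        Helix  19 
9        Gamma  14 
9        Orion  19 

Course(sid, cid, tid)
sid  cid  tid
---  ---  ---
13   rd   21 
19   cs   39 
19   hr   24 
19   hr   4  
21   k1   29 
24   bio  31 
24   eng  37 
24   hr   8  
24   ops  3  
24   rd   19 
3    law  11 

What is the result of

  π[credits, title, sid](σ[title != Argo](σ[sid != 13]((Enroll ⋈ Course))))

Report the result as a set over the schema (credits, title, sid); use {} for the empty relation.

Natural join on sid: {(2, Vega, 24, bio, 31), (2, Vega, 24, eng, 37), (2, Vega, 24, hr, 8), (2, Vega, 24, ops, 3), (2, Vega, 24, rd, 19), (7, Alpha, 13, rd, 21), (7, Gamma, 13, rd, 21), (8, Argo, 19, cs, 39), (8, Argo, 19, hr, 24), (8, Argo, 19, hr, 4), (8, Beta, 19, cs, 39), (8, Beta, 19, hr, 24), (8, Beta, 19, hr, 4), (8, Helix, 19, cs, 39), (8, Helix, 19, hr, 24), (8, Helix, 19, hr, 4), (9, Orion, 19, cs, 39), (9, Orion, 19, hr, 24), (9, Orion, 19, hr, 4)}
Filtering on sid != 13 leaves {(2, Vega, 24, bio, 31), (2, Vega, 24, eng, 37), (2, Vega, 24, hr, 8), (2, Vega, 24, ops, 3), (2, Vega, 24, rd, 19), (8, Argo, 19, cs, 39), (8, Argo, 19, hr, 24), (8, Argo, 19, hr, 4), (8, Beta, 19, cs, 39), (8, Beta, 19, hr, 24), (8, Beta, 19, hr, 4), (8, Helix, 19, cs, 39), (8, Helix, 19, hr, 24), (8, Helix, 19, hr, 4), (9, Orion, 19, cs, 39), (9, Orion, 19, hr, 24), (9, Orion, 19, hr, 4)}.
Filtering on title != Argo leaves {(2, Vega, 24, bio, 31), (2, Vega, 24, eng, 37), (2, Vega, 24, hr, 8), (2, Vega, 24, ops, 3), (2, Vega, 24, rd, 19), (8, Beta, 19, cs, 39), (8, Beta, 19, hr, 24), (8, Beta, 19, hr, 4), (8, Helix, 19, cs, 39), (8, Helix, 19, hr, 24), (8, Helix, 19, hr, 4), (9, Orion, 19, cs, 39), (9, Orion, 19, hr, 24), (9, Orion, 19, hr, 4)}.
π_{credits, title, sid} gives {(2, Vega, 24), (8, Beta, 19), (8, Helix, 19), (9, Orion, 19)} (10 duplicate(s) eliminated).

{(2, Vega, 24), (8, Beta, 19), (8, Helix, 19), (9, Orion, 19)}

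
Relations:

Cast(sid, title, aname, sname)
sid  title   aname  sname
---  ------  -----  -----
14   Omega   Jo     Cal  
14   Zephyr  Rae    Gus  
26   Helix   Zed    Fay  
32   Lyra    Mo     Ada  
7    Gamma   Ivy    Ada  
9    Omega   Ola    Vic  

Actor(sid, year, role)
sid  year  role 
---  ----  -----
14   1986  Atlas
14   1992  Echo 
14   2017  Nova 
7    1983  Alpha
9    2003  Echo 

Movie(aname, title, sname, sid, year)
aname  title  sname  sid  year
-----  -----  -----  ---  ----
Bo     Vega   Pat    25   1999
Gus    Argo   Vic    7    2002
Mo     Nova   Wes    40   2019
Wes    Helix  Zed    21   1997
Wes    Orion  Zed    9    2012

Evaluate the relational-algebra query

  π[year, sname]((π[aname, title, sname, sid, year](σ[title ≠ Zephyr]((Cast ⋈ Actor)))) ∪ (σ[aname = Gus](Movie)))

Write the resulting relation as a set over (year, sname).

Cast ⋈ Actor (natural join on sid): {(14, Omega, Jo, Cal, 1986, Atlas), (14, Omega, Jo, Cal, 1992, Echo), (14, Omega, Jo, Cal, 2017, Nova), (14, Zephyr, Rae, Gus, 1986, Atlas), (14, Zephyr, Rae, Gus, 1992, Echo), (14, Zephyr, Rae, Gus, 2017, Nova), (7, Gamma, Ivy, Ada, 1983, Alpha), (9, Omega, Ola, Vic, 2003, Echo)}
Apply σ_{title ≠ Zephyr}; surviving tuples: {(14, Omega, Jo, Cal, 1986, Atlas), (14, Omega, Jo, Cal, 1992, Echo), (14, Omega, Jo, Cal, 2017, Nova), (7, Gamma, Ivy, Ada, 1983, Alpha), (9, Omega, Ola, Vic, 2003, Echo)}
Keep only column(s) aname, title, sname, sid, year: {(Ivy, Gamma, Ada, 7, 1983), (Jo, Omega, Cal, 14, 1986), (Jo, Omega, Cal, 14, 1992), (Jo, Omega, Cal, 14, 2017), (Ola, Omega, Vic, 9, 2003)}
Apply σ_{aname = Gus}; surviving tuples: {(Gus, Argo, Vic, 7, 2002)}
Union: {(Ivy, Gamma, Ada, 7, 1983), (Jo, Omega, Cal, 14, 1986), (Jo, Omega, Cal, 14, 1992), (Jo, Omega, Cal, 14, 2017), (Ola, Omega, Vic, 9, 2003)} with {(Gus, Argo, Vic, 7, 2002)} → {(Gus, Argo, Vic, 7, 2002), (Ivy, Gamma, Ada, 7, 1983), (Jo, Omega, Cal, 14, 1986), (Jo, Omega, Cal, 14, 1992), (Jo, Omega, Cal, 14, 2017), (Ola, Omega, Vic, 9, 2003)}
Keep only column(s) year, sname: {(1983, Ada), (1986, Cal), (1992, Cal), (2002, Vic), (2003, Vic), (2017, Cal)}

{(1983, Ada), (1986, Cal), (1992, Cal), (2002, Vic), (2003, Vic), (2017, Cal)}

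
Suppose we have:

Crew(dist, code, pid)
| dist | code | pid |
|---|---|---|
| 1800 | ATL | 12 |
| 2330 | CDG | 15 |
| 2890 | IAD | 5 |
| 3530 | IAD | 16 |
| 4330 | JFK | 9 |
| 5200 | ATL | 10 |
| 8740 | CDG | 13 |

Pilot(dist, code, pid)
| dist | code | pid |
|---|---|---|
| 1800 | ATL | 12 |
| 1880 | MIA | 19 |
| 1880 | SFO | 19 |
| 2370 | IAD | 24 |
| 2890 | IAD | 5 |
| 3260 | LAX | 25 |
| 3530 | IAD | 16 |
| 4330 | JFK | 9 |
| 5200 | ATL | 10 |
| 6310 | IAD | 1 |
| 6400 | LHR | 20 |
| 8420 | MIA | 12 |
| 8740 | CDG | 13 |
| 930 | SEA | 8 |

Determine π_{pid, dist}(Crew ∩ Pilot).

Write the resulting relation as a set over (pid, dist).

{(10, 5200), (12, 1800), (13, 8740), (16, 3530), (5, 2890), (9, 4330)}

Taking the intersection: {(1800, ATL, 12), (2890, IAD, 5), (3530, IAD, 16), (4330, JFK, 9), (5200, ATL, 10), (8740, CDG, 13)}
Projecting to pid, dist: {(10, 5200), (12, 1800), (13, 8740), (16, 3530), (5, 2890), (9, 4330)}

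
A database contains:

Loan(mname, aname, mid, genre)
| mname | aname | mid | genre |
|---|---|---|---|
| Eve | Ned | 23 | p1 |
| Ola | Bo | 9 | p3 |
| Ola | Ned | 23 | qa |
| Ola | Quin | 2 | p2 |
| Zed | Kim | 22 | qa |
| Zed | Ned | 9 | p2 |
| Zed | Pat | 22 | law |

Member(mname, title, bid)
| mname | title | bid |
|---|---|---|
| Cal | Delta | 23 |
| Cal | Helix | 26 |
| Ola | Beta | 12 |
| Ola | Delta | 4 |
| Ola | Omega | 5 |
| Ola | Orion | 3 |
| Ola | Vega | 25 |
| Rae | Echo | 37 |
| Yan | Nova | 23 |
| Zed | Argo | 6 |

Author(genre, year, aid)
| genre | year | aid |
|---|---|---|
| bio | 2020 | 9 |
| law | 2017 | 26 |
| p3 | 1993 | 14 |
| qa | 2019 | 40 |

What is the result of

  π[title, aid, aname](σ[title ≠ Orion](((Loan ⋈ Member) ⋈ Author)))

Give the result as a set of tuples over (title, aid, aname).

Joining Loan and Member on mname yields {(Ola, Bo, 9, p3, Beta, 12), (Ola, Bo, 9, p3, Delta, 4), (Ola, Bo, 9, p3, Omega, 5), (Ola, Bo, 9, p3, Orion, 3), (Ola, Bo, 9, p3, Vega, 25), (Ola, Ned, 23, qa, Beta, 12), (Ola, Ned, 23, qa, Delta, 4), (Ola, Ned, 23, qa, Omega, 5), (Ola, Ned, 23, qa, Orion, 3), (Ola, Ned, 23, qa, Vega, 25), (Ola, Quin, 2, p2, Beta, 12), (Ola, Quin, 2, p2, Delta, 4), (Ola, Quin, 2, p2, Omega, 5), (Ola, Quin, 2, p2, Orion, 3), (Ola, Quin, 2, p2, Vega, 25), (Zed, Kim, 22, qa, Argo, 6), (Zed, Ned, 9, p2, Argo, 6), (Zed, Pat, 22, law, Argo, 6)}.
Joining (Loan ⋈ Member) and Author on genre yields {(Ola, Bo, 9, p3, Beta, 12, 1993, 14), (Ola, Bo, 9, p3, Delta, 4, 1993, 14), (Ola, Bo, 9, p3, Omega, 5, 1993, 14), (Ola, Bo, 9, p3, Orion, 3, 1993, 14), (Ola, Bo, 9, p3, Vega, 25, 1993, 14), (Ola, Ned, 23, qa, Beta, 12, 2019, 40), (Ola, Ned, 23, qa, Delta, 4, 2019, 40), (Ola, Ned, 23, qa, Omega, 5, 2019, 40), (Ola, Ned, 23, qa, Orion, 3, 2019, 40), (Ola, Ned, 23, qa, Vega, 25, 2019, 40), (Zed, Kim, 22, qa, Argo, 6, 2019, 40), (Zed, Pat, 22, law, Argo, 6, 2017, 26)}.
Filtering on title ≠ Orion leaves {(Ola, Bo, 9, p3, Beta, 12, 1993, 14), (Ola, Bo, 9, p3, Delta, 4, 1993, 14), (Ola, Bo, 9, p3, Omega, 5, 1993, 14), (Ola, Bo, 9, p3, Vega, 25, 1993, 14), (Ola, Ned, 23, qa, Beta, 12, 2019, 40), (Ola, Ned, 23, qa, Delta, 4, 2019, 40), (Ola, Ned, 23, qa, Omega, 5, 2019, 40), (Ola, Ned, 23, qa, Vega, 25, 2019, 40), (Zed, Kim, 22, qa, Argo, 6, 2019, 40), (Zed, Pat, 22, law, Argo, 6, 2017, 26)}.
π[title, aid, aname]: project onto (title, aid, aname) → {(Argo, 26, Pat), (Argo, 40, Kim), (Beta, 14, Bo), (Beta, 40, Ned), (Delta, 14, Bo), (Delta, 40, Ned), (Omega, 14, Bo), (Omega, 40, Ned), (Vega, 14, Bo), (Vega, 40, Ned)}

{(Argo, 26, Pat), (Argo, 40, Kim), (Beta, 14, Bo), (Beta, 40, Ned), (Delta, 14, Bo), (Delta, 40, Ned), (Omega, 14, Bo), (Omega, 40, Ned), (Vega, 14, Bo), (Vega, 40, Ned)}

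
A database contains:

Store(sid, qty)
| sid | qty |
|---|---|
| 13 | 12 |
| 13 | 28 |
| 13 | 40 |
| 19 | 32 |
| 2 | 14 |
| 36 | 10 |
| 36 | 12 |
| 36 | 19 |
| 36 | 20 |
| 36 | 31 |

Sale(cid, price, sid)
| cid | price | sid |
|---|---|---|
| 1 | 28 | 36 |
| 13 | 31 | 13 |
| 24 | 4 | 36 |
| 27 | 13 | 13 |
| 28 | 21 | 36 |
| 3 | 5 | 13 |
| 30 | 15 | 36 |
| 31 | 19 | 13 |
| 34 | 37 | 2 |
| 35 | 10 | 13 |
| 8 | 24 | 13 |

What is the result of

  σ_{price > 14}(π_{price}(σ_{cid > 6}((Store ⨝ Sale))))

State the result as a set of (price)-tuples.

Natural join on sid: {(13, 12, 13, 31), (13, 12, 27, 13), (13, 12, 3, 5), (13, 12, 31, 19), (13, 12, 35, 10), (13, 12, 8, 24), (13, 28, 13, 31), (13, 28, 27, 13), (13, 28, 3, 5), (13, 28, 31, 19), (13, 28, 35, 10), (13, 28, 8, 24), (13, 40, 13, 31), (13, 40, 27, 13), (13, 40, 3, 5), (13, 40, 31, 19), (13, 40, 35, 10), (13, 40, 8, 24), (2, 14, 34, 37), (36, 10, 1, 28), (36, 10, 24, 4), (36, 10, 28, 21), (36, 10, 30, 15), (36, 12, 1, 28), (36, 12, 24, 4), (36, 12, 28, 21), (36, 12, 30, 15), (36, 19, 1, 28), (36, 19, 24, 4), (36, 19, 28, 21), (36, 19, 30, 15), (36, 20, 1, 28), (36, 20, 24, 4), (36, 20, 28, 21), (36, 20, 30, 15), (36, 31, 1, 28), (36, 31, 24, 4), (36, 31, 28, 21), (36, 31, 30, 15)}
Apply σ_{cid > 6}; surviving tuples: {(13, 12, 13, 31), (13, 12, 27, 13), (13, 12, 31, 19), (13, 12, 35, 10), (13, 12, 8, 24), (13, 28, 13, 31), (13, 28, 27, 13), (13, 28, 31, 19), (13, 28, 35, 10), (13, 28, 8, 24), (13, 40, 13, 31), (13, 40, 27, 13), (13, 40, 31, 19), (13, 40, 35, 10), (13, 40, 8, 24), (2, 14, 34, 37), (36, 10, 24, 4), (36, 10, 28, 21), (36, 10, 30, 15), (36, 12, 24, 4), (36, 12, 28, 21), (36, 12, 30, 15), (36, 19, 24, 4), (36, 19, 28, 21), (36, 19, 30, 15), (36, 20, 24, 4), (36, 20, 28, 21), (36, 20, 30, 15), (36, 31, 24, 4), (36, 31, 28, 21), (36, 31, 30, 15)}
Projecting to price (22 duplicate(s) eliminated): {10, 13, 15, 19, 21, 24, 31, 37, 4}
Apply σ_{price > 14}; surviving tuples: {15, 19, 21, 24, 31, 37}

{15, 19, 21, 24, 31, 37}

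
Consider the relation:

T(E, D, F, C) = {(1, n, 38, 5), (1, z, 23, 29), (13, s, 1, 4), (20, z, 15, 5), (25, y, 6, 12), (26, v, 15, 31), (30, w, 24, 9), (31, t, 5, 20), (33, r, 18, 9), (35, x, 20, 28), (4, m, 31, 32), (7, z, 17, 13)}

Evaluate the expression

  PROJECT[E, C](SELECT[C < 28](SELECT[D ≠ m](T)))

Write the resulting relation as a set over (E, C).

Selection D ≠ m: {(1, n, 38, 5), (1, z, 23, 29), (13, s, 1, 4), (20, z, 15, 5), (25, y, 6, 12), (26, v, 15, 31), (30, w, 24, 9), (31, t, 5, 20), (33, r, 18, 9), (35, x, 20, 28), (7, z, 17, 13)}
Selection C < 28: {(1, n, 38, 5), (13, s, 1, 4), (20, z, 15, 5), (25, y, 6, 12), (30, w, 24, 9), (31, t, 5, 20), (33, r, 18, 9), (7, z, 17, 13)}
Projecting to E, C: {(1, 5), (13, 4), (20, 5), (25, 12), (30, 9), (31, 20), (33, 9), (7, 13)}

{(1, 5), (13, 4), (20, 5), (25, 12), (30, 9), (31, 20), (33, 9), (7, 13)}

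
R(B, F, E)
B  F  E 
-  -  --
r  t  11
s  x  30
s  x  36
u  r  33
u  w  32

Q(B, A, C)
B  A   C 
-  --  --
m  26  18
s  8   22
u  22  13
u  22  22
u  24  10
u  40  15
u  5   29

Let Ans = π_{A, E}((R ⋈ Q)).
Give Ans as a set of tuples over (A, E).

Joining R and Q on B yields {(s, x, 30, 8, 22), (s, x, 36, 8, 22), (u, r, 33, 22, 13), (u, r, 33, 22, 22), (u, r, 33, 24, 10), (u, r, 33, 40, 15), (u, r, 33, 5, 29), (u, w, 32, 22, 13), (u, w, 32, 22, 22), (u, w, 32, 24, 10), (u, w, 32, 40, 15), (u, w, 32, 5, 29)}.
Projecting to A, E (2 duplicate(s) eliminated): {(22, 32), (22, 33), (24, 32), (24, 33), (40, 32), (40, 33), (5, 32), (5, 33), (8, 30), (8, 36)}

{(22, 32), (22, 33), (24, 32), (24, 33), (40, 32), (40, 33), (5, 32), (5, 33), (8, 30), (8, 36)}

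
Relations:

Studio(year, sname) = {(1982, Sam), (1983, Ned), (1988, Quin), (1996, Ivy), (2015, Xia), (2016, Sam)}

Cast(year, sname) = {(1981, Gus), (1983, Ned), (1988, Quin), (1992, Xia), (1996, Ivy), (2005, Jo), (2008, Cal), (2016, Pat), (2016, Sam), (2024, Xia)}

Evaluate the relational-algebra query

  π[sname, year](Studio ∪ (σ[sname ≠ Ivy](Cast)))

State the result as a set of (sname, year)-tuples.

{(Cal, 2008), (Gus, 1981), (Ivy, 1996), (Jo, 2005), (Ned, 1983), (Pat, 2016), (Quin, 1988), (Sam, 1982), (Sam, 2016), (Xia, 1992), (Xia, 2015), (Xia, 2024)}

Apply σ_{sname ≠ Ivy}; surviving tuples: {(1981, Gus), (1983, Ned), (1988, Quin), (1992, Xia), (2005, Jo), (2008, Cal), (2016, Pat), (2016, Sam), (2024, Xia)}
Taking the union: {(1981, Gus), (1982, Sam), (1983, Ned), (1988, Quin), (1992, Xia), (1996, Ivy), (2005, Jo), (2008, Cal), (2015, Xia), (2016, Pat), (2016, Sam), (2024, Xia)}
Keep only column(s) sname, year: {(Cal, 2008), (Gus, 1981), (Ivy, 1996), (Jo, 2005), (Ned, 1983), (Pat, 2016), (Quin, 1988), (Sam, 1982), (Sam, 2016), (Xia, 1992), (Xia, 2015), (Xia, 2024)}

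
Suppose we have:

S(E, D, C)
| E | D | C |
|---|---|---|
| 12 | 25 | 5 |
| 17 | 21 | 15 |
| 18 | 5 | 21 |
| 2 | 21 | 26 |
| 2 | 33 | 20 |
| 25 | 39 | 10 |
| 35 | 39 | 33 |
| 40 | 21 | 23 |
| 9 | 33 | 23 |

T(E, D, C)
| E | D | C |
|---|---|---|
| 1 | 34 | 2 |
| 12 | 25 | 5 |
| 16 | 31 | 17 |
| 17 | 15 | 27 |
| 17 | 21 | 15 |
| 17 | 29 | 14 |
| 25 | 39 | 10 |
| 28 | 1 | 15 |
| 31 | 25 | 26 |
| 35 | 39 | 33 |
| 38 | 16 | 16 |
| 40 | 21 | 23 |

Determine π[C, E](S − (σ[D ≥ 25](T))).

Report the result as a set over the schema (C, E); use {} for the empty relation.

{(15, 17), (20, 2), (21, 18), (23, 40), (23, 9), (26, 2)}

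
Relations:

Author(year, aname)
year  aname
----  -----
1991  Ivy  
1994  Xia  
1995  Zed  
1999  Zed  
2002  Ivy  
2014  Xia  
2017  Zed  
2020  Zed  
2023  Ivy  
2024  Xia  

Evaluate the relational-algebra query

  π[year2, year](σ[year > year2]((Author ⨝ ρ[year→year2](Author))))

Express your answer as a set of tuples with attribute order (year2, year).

ρ[year→year2]: schema becomes (year2, aname); tuples unchanged.
Author ⋈ ρ[year→year2](Author) (natural join on aname): {(1991, Ivy, 1991), (1991, Ivy, 2002), (1991, Ivy, 2023), (1994, Xia, 1994), (1994, Xia, 2014), (1994, Xia, 2024), (1995, Zed, 1995), (1995, Zed, 1999), (1995, Zed, 2017), (1995, Zed, 2020), (1999, Zed, 1995), (1999, Zed, 1999), (1999, Zed, 2017), (1999, Zed, 2020), (2002, Ivy, 1991), (2002, Ivy, 2002), (2002, Ivy, 2023), (2014, Xia, 1994), (2014, Xia, 2014), (2014, Xia, 2024), (2017, Zed, 1995), (2017, Zed, 1999), (2017, Zed, 2017), (2017, Zed, 2020), (2020, Zed, 1995), (2020, Zed, 1999), (2020, Zed, 2017), (2020, Zed, 2020), (2023, Ivy, 1991), (2023, Ivy, 2002), (2023, Ivy, 2023), (2024, Xia, 1994), (2024, Xia, 2014), (2024, Xia, 2024)}
σ[year > year2]: keep tuples satisfying year > year2 → {(1999, Zed, 1995), (2002, Ivy, 1991), (2014, Xia, 1994), (2017, Zed, 1995), (2017, Zed, 1999), (2020, Zed, 1995), (2020, Zed, 1999), (2020, Zed, 2017), (2023, Ivy, 1991), (2023, Ivy, 2002), (2024, Xia, 1994), (2024, Xia, 2014)}
π_{year2, year} gives {(1991, 2002), (1991, 2023), (1994, 2014), (1994, 2024), (1995, 1999), (1995, 2017), (1995, 2020), (1999, 2017), (1999, 2020), (2002, 2023), (2014, 2024), (2017, 2020)}.

{(1991, 2002), (1991, 2023), (1994, 2014), (1994, 2024), (1995, 1999), (1995, 2017), (1995, 2020), (1999, 2017), (1999, 2020), (2002, 2023), (2014, 2024), (2017, 2020)}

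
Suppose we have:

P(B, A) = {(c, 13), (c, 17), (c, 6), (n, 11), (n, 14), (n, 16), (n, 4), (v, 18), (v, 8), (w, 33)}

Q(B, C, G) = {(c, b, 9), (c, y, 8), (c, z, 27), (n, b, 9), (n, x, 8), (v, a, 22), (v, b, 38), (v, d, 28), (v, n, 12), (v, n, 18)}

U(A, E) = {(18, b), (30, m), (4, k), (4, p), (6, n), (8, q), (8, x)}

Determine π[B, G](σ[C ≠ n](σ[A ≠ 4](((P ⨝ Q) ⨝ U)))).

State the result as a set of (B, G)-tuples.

{(c, 27), (c, 8), (c, 9), (v, 22), (v, 28), (v, 38)}

Joining P and Q on B yields {(c, 13, b, 9), (c, 13, y, 8), (c, 13, z, 27), (c, 17, b, 9), (c, 17, y, 8), (c, 17, z, 27), (c, 6, b, 9), (c, 6, y, 8), (c, 6, z, 27), (n, 11, b, 9), (n, 11, x, 8), (n, 14, b, 9), (n, 14, x, 8), (n, 16, b, 9), (n, 16, x, 8), (n, 4, b, 9), (n, 4, x, 8), (v, 18, a, 22), (v, 18, b, 38), (v, 18, d, 28), (v, 18, n, 12), (v, 18, n, 18), (v, 8, a, 22), (v, 8, b, 38), (v, 8, d, 28), (v, 8, n, 12), (v, 8, n, 18)}.
Joining (P ⨝ Q) and U on A yields {(c, 6, b, 9, n), (c, 6, y, 8, n), (c, 6, z, 27, n), (n, 4, b, 9, k), (n, 4, b, 9, p), (n, 4, x, 8, k), (n, 4, x, 8, p), (v, 18, a, 22, b), (v, 18, b, 38, b), (v, 18, d, 28, b), (v, 18, n, 12, b), (v, 18, n, 18, b), (v, 8, a, 22, q), (v, 8, a, 22, x), (v, 8, b, 38, q), (v, 8, b, 38, x), (v, 8, d, 28, q), (v, 8, d, 28, x), (v, 8, n, 12, q), (v, 8, n, 12, x), (v, 8, n, 18, q), (v, 8, n, 18, x)}.
Selection A ≠ 4: {(c, 6, b, 9, n), (c, 6, y, 8, n), (c, 6, z, 27, n), (v, 18, a, 22, b), (v, 18, b, 38, b), (v, 18, d, 28, b), (v, 18, n, 12, b), (v, 18, n, 18, b), (v, 8, a, 22, q), (v, 8, a, 22, x), (v, 8, b, 38, q), (v, 8, b, 38, x), (v, 8, d, 28, q), (v, 8, d, 28, x), (v, 8, n, 12, q), (v, 8, n, 12, x), (v, 8, n, 18, q), (v, 8, n, 18, x)}
Selection C ≠ n: {(c, 6, b, 9, n), (c, 6, y, 8, n), (c, 6, z, 27, n), (v, 18, a, 22, b), (v, 18, b, 38, b), (v, 18, d, 28, b), (v, 8, a, 22, q), (v, 8, a, 22, x), (v, 8, b, 38, q), (v, 8, b, 38, x), (v, 8, d, 28, q), (v, 8, d, 28, x)}
π_{B, G} gives {(c, 27), (c, 8), (c, 9), (v, 22), (v, 28), (v, 38)} (6 duplicate(s) eliminated).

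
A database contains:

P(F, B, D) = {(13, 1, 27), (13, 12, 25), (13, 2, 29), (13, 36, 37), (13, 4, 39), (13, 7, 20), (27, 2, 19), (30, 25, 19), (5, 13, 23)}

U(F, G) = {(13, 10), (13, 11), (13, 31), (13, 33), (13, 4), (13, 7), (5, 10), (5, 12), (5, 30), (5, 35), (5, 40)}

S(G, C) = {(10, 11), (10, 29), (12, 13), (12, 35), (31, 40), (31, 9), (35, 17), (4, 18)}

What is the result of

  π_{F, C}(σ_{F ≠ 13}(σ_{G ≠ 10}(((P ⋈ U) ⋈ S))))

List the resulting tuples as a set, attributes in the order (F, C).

Natural join on F: {(13, 1, 27, 10), (13, 1, 27, 11), (13, 1, 27, 31), (13, 1, 27, 33), (13, 1, 27, 4), (13, 1, 27, 7), (13, 12, 25, 10), (13, 12, 25, 11), (13, 12, 25, 31), (13, 12, 25, 33), (13, 12, 25, 4), (13, 12, 25, 7), (13, 2, 29, 10), (13, 2, 29, 11), (13, 2, 29, 31), (13, 2, 29, 33), (13, 2, 29, 4), (13, 2, 29, 7), (13, 36, 37, 10), (13, 36, 37, 11), (13, 36, 37, 31), (13, 36, 37, 33), (13, 36, 37, 4), (13, 36, 37, 7), (13, 4, 39, 10), (13, 4, 39, 11), (13, 4, 39, 31), (13, 4, 39, 33), (13, 4, 39, 4), (13, 4, 39, 7), (13, 7, 20, 10), (13, 7, 20, 11), (13, 7, 20, 31), (13, 7, 20, 33), (13, 7, 20, 4), (13, 7, 20, 7), (5, 13, 23, 10), (5, 13, 23, 12), (5, 13, 23, 30), (5, 13, 23, 35), (5, 13, 23, 40)}
Natural join on G: {(13, 1, 27, 10, 11), (13, 1, 27, 10, 29), (13, 1, 27, 31, 40), (13, 1, 27, 31, 9), (13, 1, 27, 4, 18), (13, 12, 25, 10, 11), (13, 12, 25, 10, 29), (13, 12, 25, 31, 40), (13, 12, 25, 31, 9), (13, 12, 25, 4, 18), (13, 2, 29, 10, 11), (13, 2, 29, 10, 29), (13, 2, 29, 31, 40), (13, 2, 29, 31, 9), (13, 2, 29, 4, 18), (13, 36, 37, 10, 11), (13, 36, 37, 10, 29), (13, 36, 37, 31, 40), (13, 36, 37, 31, 9), (13, 36, 37, 4, 18), (13, 4, 39, 10, 11), (13, 4, 39, 10, 29), (13, 4, 39, 31, 40), (13, 4, 39, 31, 9), (13, 4, 39, 4, 18), (13, 7, 20, 10, 11), (13, 7, 20, 10, 29), (13, 7, 20, 31, 40), (13, 7, 20, 31, 9), (13, 7, 20, 4, 18), (5, 13, 23, 10, 11), (5, 13, 23, 10, 29), (5, 13, 23, 12, 13), (5, 13, 23, 12, 35), (5, 13, 23, 35, 17)}
Apply σ_{G ≠ 10}; surviving tuples: {(13, 1, 27, 31, 40), (13, 1, 27, 31, 9), (13, 1, 27, 4, 18), (13, 12, 25, 31, 40), (13, 12, 25, 31, 9), (13, 12, 25, 4, 18), (13, 2, 29, 31, 40), (13, 2, 29, 31, 9), (13, 2, 29, 4, 18), (13, 36, 37, 31, 40), (13, 36, 37, 31, 9), (13, 36, 37, 4, 18), (13, 4, 39, 31, 40), (13, 4, 39, 31, 9), (13, 4, 39, 4, 18), (13, 7, 20, 31, 40), (13, 7, 20, 31, 9), (13, 7, 20, 4, 18), (5, 13, 23, 12, 13), (5, 13, 23, 12, 35), (5, 13, 23, 35, 17)}
Apply σ_{F ≠ 13}; surviving tuples: {(5, 13, 23, 12, 13), (5, 13, 23, 12, 35), (5, 13, 23, 35, 17)}
π_{F, C} gives {(5, 13), (5, 17), (5, 35)}.

{(5, 13), (5, 17), (5, 35)}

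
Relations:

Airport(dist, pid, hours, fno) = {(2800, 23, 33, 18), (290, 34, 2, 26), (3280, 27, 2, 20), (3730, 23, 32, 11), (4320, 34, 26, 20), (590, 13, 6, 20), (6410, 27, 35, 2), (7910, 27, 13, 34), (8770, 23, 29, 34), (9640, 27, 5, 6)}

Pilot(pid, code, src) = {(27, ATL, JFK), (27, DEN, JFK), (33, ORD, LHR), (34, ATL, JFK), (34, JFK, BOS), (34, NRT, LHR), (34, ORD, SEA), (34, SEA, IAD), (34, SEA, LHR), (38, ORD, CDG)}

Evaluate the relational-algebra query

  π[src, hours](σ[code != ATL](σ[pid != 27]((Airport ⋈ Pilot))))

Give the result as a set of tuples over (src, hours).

Airport ⋈ Pilot (natural join on pid): {(290, 34, 2, 26, ATL, JFK), (290, 34, 2, 26, JFK, BOS), (290, 34, 2, 26, NRT, LHR), (290, 34, 2, 26, ORD, SEA), (290, 34, 2, 26, SEA, IAD), (290, 34, 2, 26, SEA, LHR), (3280, 27, 2, 20, ATL, JFK), (3280, 27, 2, 20, DEN, JFK), (4320, 34, 26, 20, ATL, JFK), (4320, 34, 26, 20, JFK, BOS), (4320, 34, 26, 20, NRT, LHR), (4320, 34, 26, 20, ORD, SEA), (4320, 34, 26, 20, SEA, IAD), (4320, 34, 26, 20, SEA, LHR), (6410, 27, 35, 2, ATL, JFK), (6410, 27, 35, 2, DEN, JFK), (7910, 27, 13, 34, ATL, JFK), (7910, 27, 13, 34, DEN, JFK), (9640, 27, 5, 6, ATL, JFK), (9640, 27, 5, 6, DEN, JFK)}
Apply σ_{pid != 27}; surviving tuples: {(290, 34, 2, 26, ATL, JFK), (290, 34, 2, 26, JFK, BOS), (290, 34, 2, 26, NRT, LHR), (290, 34, 2, 26, ORD, SEA), (290, 34, 2, 26, SEA, IAD), (290, 34, 2, 26, SEA, LHR), (4320, 34, 26, 20, ATL, JFK), (4320, 34, 26, 20, JFK, BOS), (4320, 34, 26, 20, NRT, LHR), (4320, 34, 26, 20, ORD, SEA), (4320, 34, 26, 20, SEA, IAD), (4320, 34, 26, 20, SEA, LHR)}
Apply σ_{code != ATL}; surviving tuples: {(290, 34, 2, 26, JFK, BOS), (290, 34, 2, 26, NRT, LHR), (290, 34, 2, 26, ORD, SEA), (290, 34, 2, 26, SEA, IAD), (290, 34, 2, 26, SEA, LHR), (4320, 34, 26, 20, JFK, BOS), (4320, 34, 26, 20, NRT, LHR), (4320, 34, 26, 20, ORD, SEA), (4320, 34, 26, 20, SEA, IAD), (4320, 34, 26, 20, SEA, LHR)}
π[src, hours]: project onto (src, hours) (2 duplicate(s) eliminated) → {(BOS, 2), (BOS, 26), (IAD, 2), (IAD, 26), (LHR, 2), (LHR, 26), (SEA, 2), (SEA, 26)}

{(BOS, 2), (BOS, 26), (IAD, 2), (IAD, 26), (LHR, 2), (LHR, 26), (SEA, 2), (SEA, 26)}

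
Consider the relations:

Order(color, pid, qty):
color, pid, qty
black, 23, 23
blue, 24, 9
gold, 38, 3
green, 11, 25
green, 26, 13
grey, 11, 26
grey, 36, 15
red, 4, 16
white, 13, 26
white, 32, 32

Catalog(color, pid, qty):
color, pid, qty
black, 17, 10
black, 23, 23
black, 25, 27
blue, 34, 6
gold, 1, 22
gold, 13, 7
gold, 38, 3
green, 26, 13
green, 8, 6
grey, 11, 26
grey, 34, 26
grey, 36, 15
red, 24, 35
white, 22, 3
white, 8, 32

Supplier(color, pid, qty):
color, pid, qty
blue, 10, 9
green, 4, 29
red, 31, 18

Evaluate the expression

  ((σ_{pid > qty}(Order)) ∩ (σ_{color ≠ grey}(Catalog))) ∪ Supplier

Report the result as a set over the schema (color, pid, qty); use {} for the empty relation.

σ[pid > qty]: keep tuples satisfying pid > qty → {(blue, 24, 9), (gold, 38, 3), (green, 26, 13), (grey, 36, 15)}
σ[color ≠ grey]: keep tuples satisfying color ≠ grey → {(black, 17, 10), (black, 23, 23), (black, 25, 27), (blue, 34, 6), (gold, 1, 22), (gold, 13, 7), (gold, 38, 3), (green, 26, 13), (green, 8, 6), (red, 24, 35), (white, 22, 3), (white, 8, 32)}
Set intersection of the two operands is {(gold, 38, 3), (green, 26, 13)}.
Set union of the two operands is {(blue, 10, 9), (gold, 38, 3), (green, 26, 13), (green, 4, 29), (red, 31, 18)}.

{(blue, 10, 9), (gold, 38, 3), (green, 26, 13), (green, 4, 29), (red, 31, 18)}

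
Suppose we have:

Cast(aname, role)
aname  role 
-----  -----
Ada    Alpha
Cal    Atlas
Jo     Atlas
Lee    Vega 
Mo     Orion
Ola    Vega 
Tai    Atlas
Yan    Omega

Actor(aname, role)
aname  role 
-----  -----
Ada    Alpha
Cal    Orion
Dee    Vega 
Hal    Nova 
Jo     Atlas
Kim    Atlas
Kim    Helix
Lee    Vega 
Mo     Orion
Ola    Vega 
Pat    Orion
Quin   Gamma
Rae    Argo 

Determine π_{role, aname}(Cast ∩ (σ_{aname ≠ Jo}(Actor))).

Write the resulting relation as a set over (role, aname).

{(Alpha, Ada), (Orion, Mo), (Vega, Lee), (Vega, Ola)}

Filtering on aname ≠ Jo leaves {(Ada, Alpha), (Cal, Orion), (Dee, Vega), (Hal, Nova), (Kim, Atlas), (Kim, Helix), (Lee, Vega), (Mo, Orion), (Ola, Vega), (Pat, Orion), (Quin, Gamma), (Rae, Argo)}.
Set intersection of the two operands is {(Ada, Alpha), (Lee, Vega), (Mo, Orion), (Ola, Vega)}.
π[role, aname]: project onto (role, aname) → {(Alpha, Ada), (Orion, Mo), (Vega, Lee), (Vega, Ola)}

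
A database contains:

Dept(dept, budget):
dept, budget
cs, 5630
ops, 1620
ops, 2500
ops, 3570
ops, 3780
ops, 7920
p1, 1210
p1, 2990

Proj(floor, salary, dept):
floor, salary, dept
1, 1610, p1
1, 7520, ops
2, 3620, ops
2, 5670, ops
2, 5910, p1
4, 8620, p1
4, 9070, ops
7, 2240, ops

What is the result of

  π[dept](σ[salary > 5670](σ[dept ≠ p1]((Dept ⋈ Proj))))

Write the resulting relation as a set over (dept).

{ops}

Joining Dept and Proj on dept yields {(ops, 1620, 1, 7520), (ops, 1620, 2, 3620), (ops, 1620, 2, 5670), (ops, 1620, 4, 9070), (ops, 1620, 7, 2240), (ops, 2500, 1, 7520), (ops, 2500, 2, 3620), (ops, 2500, 2, 5670), (ops, 2500, 4, 9070), (ops, 2500, 7, 2240), (ops, 3570, 1, 7520), (ops, 3570, 2, 3620), (ops, 3570, 2, 5670), (ops, 3570, 4, 9070), (ops, 3570, 7, 2240), (ops, 3780, 1, 7520), (ops, 3780, 2, 3620), (ops, 3780, 2, 5670), (ops, 3780, 4, 9070), (ops, 3780, 7, 2240), (ops, 7920, 1, 7520), (ops, 7920, 2, 3620), (ops, 7920, 2, 5670), (ops, 7920, 4, 9070), (ops, 7920, 7, 2240), (p1, 1210, 1, 1610), (p1, 1210, 2, 5910), (p1, 1210, 4, 8620), (p1, 2990, 1, 1610), (p1, 2990, 2, 5910), (p1, 2990, 4, 8620)}.
σ[dept ≠ p1]: keep tuples satisfying dept ≠ p1 → {(ops, 1620, 1, 7520), (ops, 1620, 2, 3620), (ops, 1620, 2, 5670), (ops, 1620, 4, 9070), (ops, 1620, 7, 2240), (ops, 2500, 1, 7520), (ops, 2500, 2, 3620), (ops, 2500, 2, 5670), (ops, 2500, 4, 9070), (ops, 2500, 7, 2240), (ops, 3570, 1, 7520), (ops, 3570, 2, 3620), (ops, 3570, 2, 5670), (ops, 3570, 4, 9070), (ops, 3570, 7, 2240), (ops, 3780, 1, 7520), (ops, 3780, 2, 3620), (ops, 3780, 2, 5670), (ops, 3780, 4, 9070), (ops, 3780, 7, 2240), (ops, 7920, 1, 7520), (ops, 7920, 2, 3620), (ops, 7920, 2, 5670), (ops, 7920, 4, 9070), (ops, 7920, 7, 2240)}
σ[salary > 5670]: keep tuples satisfying salary > 5670 → {(ops, 1620, 1, 7520), (ops, 1620, 4, 9070), (ops, 2500, 1, 7520), (ops, 2500, 4, 9070), (ops, 3570, 1, 7520), (ops, 3570, 4, 9070), (ops, 3780, 1, 7520), (ops, 3780, 4, 9070), (ops, 7920, 1, 7520), (ops, 7920, 4, 9070)}
Keep only column(s) dept (9 duplicate(s) eliminated): {ops}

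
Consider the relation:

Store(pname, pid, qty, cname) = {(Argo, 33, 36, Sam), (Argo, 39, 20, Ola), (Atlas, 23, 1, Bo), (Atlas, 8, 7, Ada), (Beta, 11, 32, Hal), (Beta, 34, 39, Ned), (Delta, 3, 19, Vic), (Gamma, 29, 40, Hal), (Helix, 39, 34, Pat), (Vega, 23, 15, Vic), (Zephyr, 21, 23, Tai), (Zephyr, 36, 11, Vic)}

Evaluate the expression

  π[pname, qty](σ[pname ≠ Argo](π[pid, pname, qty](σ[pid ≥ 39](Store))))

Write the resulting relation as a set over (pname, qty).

Apply σ_{pid ≥ 39}; surviving tuples: {(Argo, 39, 20, Ola), (Helix, 39, 34, Pat)}
Keep only column(s) pid, pname, qty: {(39, Argo, 20), (39, Helix, 34)}
Apply σ_{pname ≠ Argo}; surviving tuples: {(39, Helix, 34)}
Keep only column(s) pname, qty: {(Helix, 34)}

{(Helix, 34)}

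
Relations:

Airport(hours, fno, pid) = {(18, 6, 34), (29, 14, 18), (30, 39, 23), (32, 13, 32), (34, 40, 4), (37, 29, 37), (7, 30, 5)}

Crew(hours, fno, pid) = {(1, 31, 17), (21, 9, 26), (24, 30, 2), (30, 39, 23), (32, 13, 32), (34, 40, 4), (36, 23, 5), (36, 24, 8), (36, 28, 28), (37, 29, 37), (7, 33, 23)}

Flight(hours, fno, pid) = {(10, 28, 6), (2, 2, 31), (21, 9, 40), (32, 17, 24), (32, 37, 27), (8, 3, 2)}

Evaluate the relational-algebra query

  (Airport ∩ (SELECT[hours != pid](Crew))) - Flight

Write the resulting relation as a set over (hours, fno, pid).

{(30, 39, 23), (34, 40, 4)}

Selection hours != pid: {(1, 31, 17), (21, 9, 26), (24, 30, 2), (30, 39, 23), (34, 40, 4), (36, 23, 5), (36, 24, 8), (36, 28, 28), (7, 33, 23)}
Set intersection of the two operands is {(30, 39, 23), (34, 40, 4)}.
Set difference of the two operands is {(30, 39, 23), (34, 40, 4)}.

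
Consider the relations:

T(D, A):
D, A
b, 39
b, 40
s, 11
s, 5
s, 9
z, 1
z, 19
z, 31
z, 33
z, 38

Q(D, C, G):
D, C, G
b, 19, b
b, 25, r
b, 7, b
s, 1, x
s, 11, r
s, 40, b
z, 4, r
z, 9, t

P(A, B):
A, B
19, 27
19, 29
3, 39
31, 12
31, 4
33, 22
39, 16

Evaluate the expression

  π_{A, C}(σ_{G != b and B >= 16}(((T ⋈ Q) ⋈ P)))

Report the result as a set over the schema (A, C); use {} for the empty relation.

{(19, 4), (19, 9), (33, 4), (33, 9), (39, 25)}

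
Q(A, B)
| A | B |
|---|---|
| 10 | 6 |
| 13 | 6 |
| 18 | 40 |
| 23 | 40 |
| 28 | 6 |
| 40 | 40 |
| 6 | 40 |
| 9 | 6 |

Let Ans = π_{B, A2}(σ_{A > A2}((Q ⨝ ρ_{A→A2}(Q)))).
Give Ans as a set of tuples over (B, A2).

ρ[A→A2]: schema becomes (A2, B); tuples unchanged.
Natural join on B: {(10, 6, 10), (10, 6, 13), (10, 6, 28), (10, 6, 9), (13, 6, 10), (13, 6, 13), (13, 6, 28), (13, 6, 9), (18, 40, 18), (18, 40, 23), (18, 40, 40), (18, 40, 6), (23, 40, 18), (23, 40, 23), (23, 40, 40), (23, 40, 6), (28, 6, 10), (28, 6, 13), (28, 6, 28), (28, 6, 9), (40, 40, 18), (40, 40, 23), (40, 40, 40), (40, 40, 6), (6, 40, 18), (6, 40, 23), (6, 40, 40), (6, 40, 6), (9, 6, 10), (9, 6, 13), (9, 6, 28), (9, 6, 9)}
Selection A > A2: {(10, 6, 9), (13, 6, 10), (13, 6, 9), (18, 40, 6), (23, 40, 18), (23, 40, 6), (28, 6, 10), (28, 6, 13), (28, 6, 9), (40, 40, 18), (40, 40, 23), (40, 40, 6)}
Projecting to B, A2 (6 duplicate(s) eliminated): {(40, 18), (40, 23), (40, 6), (6, 10), (6, 13), (6, 9)}

{(40, 18), (40, 23), (40, 6), (6, 10), (6, 13), (6, 9)}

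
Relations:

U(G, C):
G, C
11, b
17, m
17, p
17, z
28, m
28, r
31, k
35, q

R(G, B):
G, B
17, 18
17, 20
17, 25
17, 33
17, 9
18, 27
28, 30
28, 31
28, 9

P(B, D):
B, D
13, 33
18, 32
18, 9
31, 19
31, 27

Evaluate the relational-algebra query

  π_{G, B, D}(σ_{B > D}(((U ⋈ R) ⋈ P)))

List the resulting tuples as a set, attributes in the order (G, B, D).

Joining U and R on G yields {(17, m, 18), (17, m, 20), (17, m, 25), (17, m, 33), (17, m, 9), (17, p, 18), (17, p, 20), (17, p, 25), (17, p, 33), (17, p, 9), (17, z, 18), (17, z, 20), (17, z, 25), (17, z, 33), (17, z, 9), (28, m, 30), (28, m, 31), (28, m, 9), (28, r, 30), (28, r, 31), (28, r, 9)}.
Joining (U ⋈ R) and P on B yields {(17, m, 18, 32), (17, m, 18, 9), (17, p, 18, 32), (17, p, 18, 9), (17, z, 18, 32), (17, z, 18, 9), (28, m, 31, 19), (28, m, 31, 27), (28, r, 31, 19), (28, r, 31, 27)}.
Apply σ_{B > D}; surviving tuples: {(17, m, 18, 9), (17, p, 18, 9), (17, z, 18, 9), (28, m, 31, 19), (28, m, 31, 27), (28, r, 31, 19), (28, r, 31, 27)}
π[G, B, D]: project onto (G, B, D) (4 duplicate(s) eliminated) → {(17, 18, 9), (28, 31, 19), (28, 31, 27)}

{(17, 18, 9), (28, 31, 19), (28, 31, 27)}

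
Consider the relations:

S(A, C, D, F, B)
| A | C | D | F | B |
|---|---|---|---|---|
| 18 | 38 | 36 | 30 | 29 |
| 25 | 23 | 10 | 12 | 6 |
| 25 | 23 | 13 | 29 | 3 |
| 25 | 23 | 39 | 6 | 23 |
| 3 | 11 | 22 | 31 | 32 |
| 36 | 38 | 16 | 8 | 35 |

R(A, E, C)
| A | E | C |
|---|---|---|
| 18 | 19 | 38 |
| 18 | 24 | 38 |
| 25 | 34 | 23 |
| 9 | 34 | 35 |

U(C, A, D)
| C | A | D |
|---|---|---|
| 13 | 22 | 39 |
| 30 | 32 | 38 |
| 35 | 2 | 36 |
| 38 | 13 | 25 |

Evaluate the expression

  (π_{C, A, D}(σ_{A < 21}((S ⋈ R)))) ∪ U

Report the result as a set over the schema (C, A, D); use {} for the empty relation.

{(13, 22, 39), (30, 32, 38), (35, 2, 36), (38, 13, 25), (38, 18, 36)}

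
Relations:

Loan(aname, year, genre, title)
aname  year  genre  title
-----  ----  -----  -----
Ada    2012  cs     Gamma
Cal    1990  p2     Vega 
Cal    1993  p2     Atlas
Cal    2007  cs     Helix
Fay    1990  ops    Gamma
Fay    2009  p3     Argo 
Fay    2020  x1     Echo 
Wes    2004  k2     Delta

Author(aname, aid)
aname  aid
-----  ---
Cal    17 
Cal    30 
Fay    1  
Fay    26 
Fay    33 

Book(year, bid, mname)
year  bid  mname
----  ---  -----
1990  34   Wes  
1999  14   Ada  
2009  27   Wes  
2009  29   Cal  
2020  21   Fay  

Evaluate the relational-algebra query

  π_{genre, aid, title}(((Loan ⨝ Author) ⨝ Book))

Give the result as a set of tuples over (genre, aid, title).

{(ops, 1, Gamma), (ops, 26, Gamma), (ops, 33, Gamma), (p2, 17, Vega), (p2, 30, Vega), (p3, 1, Argo), (p3, 26, Argo), (p3, 33, Argo), (x1, 1, Echo), (x1, 26, Echo), (x1, 33, Echo)}

Joining Loan and Author on aname yields {(Cal, 1990, p2, Vega, 17), (Cal, 1990, p2, Vega, 30), (Cal, 1993, p2, Atlas, 17), (Cal, 1993, p2, Atlas, 30), (Cal, 2007, cs, Helix, 17), (Cal, 2007, cs, Helix, 30), (Fay, 1990, ops, Gamma, 1), (Fay, 1990, ops, Gamma, 26), (Fay, 1990, ops, Gamma, 33), (Fay, 2009, p3, Argo, 1), (Fay, 2009, p3, Argo, 26), (Fay, 2009, p3, Argo, 33), (Fay, 2020, x1, Echo, 1), (Fay, 2020, x1, Echo, 26), (Fay, 2020, x1, Echo, 33)}.
Joining (Loan ⨝ Author) and Book on year yields {(Cal, 1990, p2, Vega, 17, 34, Wes), (Cal, 1990, p2, Vega, 30, 34, Wes), (Fay, 1990, ops, Gamma, 1, 34, Wes), (Fay, 1990, ops, Gamma, 26, 34, Wes), (Fay, 1990, ops, Gamma, 33, 34, Wes), (Fay, 2009, p3, Argo, 1, 27, Wes), (Fay, 2009, p3, Argo, 1, 29, Cal), (Fay, 2009, p3, Argo, 26, 27, Wes), (Fay, 2009, p3, Argo, 26, 29, Cal), (Fay, 2009, p3, Argo, 33, 27, Wes), (Fay, 2009, p3, Argo, 33, 29, Cal), (Fay, 2020, x1, Echo, 1, 21, Fay), (Fay, 2020, x1, Echo, 26, 21, Fay), (Fay, 2020, x1, Echo, 33, 21, Fay)}.
π[genre, aid, title]: project onto (genre, aid, title) (3 duplicate(s) eliminated) → {(ops, 1, Gamma), (ops, 26, Gamma), (ops, 33, Gamma), (p2, 17, Vega), (p2, 30, Vega), (p3, 1, Argo), (p3, 26, Argo), (p3, 33, Argo), (x1, 1, Echo), (x1, 26, Echo), (x1, 33, Echo)}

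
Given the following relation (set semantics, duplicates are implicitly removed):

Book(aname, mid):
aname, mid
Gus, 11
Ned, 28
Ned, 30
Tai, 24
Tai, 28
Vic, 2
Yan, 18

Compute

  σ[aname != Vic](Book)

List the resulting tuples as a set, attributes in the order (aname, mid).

{(Gus, 11), (Ned, 28), (Ned, 30), (Tai, 24), (Tai, 28), (Yan, 18)}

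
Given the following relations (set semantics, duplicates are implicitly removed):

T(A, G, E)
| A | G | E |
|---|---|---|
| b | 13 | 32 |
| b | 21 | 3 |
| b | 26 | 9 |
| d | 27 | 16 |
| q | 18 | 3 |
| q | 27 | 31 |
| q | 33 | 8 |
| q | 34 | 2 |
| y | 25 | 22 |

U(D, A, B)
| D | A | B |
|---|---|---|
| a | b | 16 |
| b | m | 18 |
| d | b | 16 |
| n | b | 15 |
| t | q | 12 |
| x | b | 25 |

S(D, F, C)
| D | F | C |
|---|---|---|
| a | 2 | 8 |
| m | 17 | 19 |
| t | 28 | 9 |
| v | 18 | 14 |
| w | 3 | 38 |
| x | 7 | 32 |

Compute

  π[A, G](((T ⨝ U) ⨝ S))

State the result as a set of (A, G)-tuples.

{(b, 13), (b, 21), (b, 26), (q, 18), (q, 27), (q, 33), (q, 34)}

T ⋈ U (natural join on A): {(b, 13, 32, a, 16), (b, 13, 32, d, 16), (b, 13, 32, n, 15), (b, 13, 32, x, 25), (b, 21, 3, a, 16), (b, 21, 3, d, 16), (b, 21, 3, n, 15), (b, 21, 3, x, 25), (b, 26, 9, a, 16), (b, 26, 9, d, 16), (b, 26, 9, n, 15), (b, 26, 9, x, 25), (q, 18, 3, t, 12), (q, 27, 31, t, 12), (q, 33, 8, t, 12), (q, 34, 2, t, 12)}
(T ⨝ U) ⋈ S (natural join on D): {(b, 13, 32, a, 16, 2, 8), (b, 13, 32, x, 25, 7, 32), (b, 21, 3, a, 16, 2, 8), (b, 21, 3, x, 25, 7, 32), (b, 26, 9, a, 16, 2, 8), (b, 26, 9, x, 25, 7, 32), (q, 18, 3, t, 12, 28, 9), (q, 27, 31, t, 12, 28, 9), (q, 33, 8, t, 12, 28, 9), (q, 34, 2, t, 12, 28, 9)}
π_{A, G} gives {(b, 13), (b, 21), (b, 26), (q, 18), (q, 27), (q, 33), (q, 34)} (3 duplicate(s) eliminated).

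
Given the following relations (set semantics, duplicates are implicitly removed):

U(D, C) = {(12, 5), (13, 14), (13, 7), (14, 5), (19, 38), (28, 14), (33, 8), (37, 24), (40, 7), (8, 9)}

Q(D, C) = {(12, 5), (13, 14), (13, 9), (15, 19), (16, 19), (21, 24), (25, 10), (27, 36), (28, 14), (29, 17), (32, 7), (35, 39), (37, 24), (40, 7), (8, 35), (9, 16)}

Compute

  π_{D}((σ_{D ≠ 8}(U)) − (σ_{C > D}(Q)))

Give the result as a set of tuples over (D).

σ[D ≠ 8]: keep tuples satisfying D ≠ 8 → {(12, 5), (13, 14), (13, 7), (14, 5), (19, 38), (28, 14), (33, 8), (37, 24), (40, 7)}
σ[C > D]: keep tuples satisfying C > D → {(13, 14), (15, 19), (16, 19), (21, 24), (27, 36), (35, 39), (8, 35), (9, 16)}
Difference: {(12, 5), (13, 14), (13, 7), (14, 5), (19, 38), (28, 14), (33, 8), (37, 24), (40, 7)} with {(13, 14), (15, 19), (16, 19), (21, 24), (27, 36), (35, 39), (8, 35), (9, 16)} → {(12, 5), (13, 7), (14, 5), (19, 38), (28, 14), (33, 8), (37, 24), (40, 7)}
Projecting to D: {12, 13, 14, 19, 28, 33, 37, 40}

{12, 13, 14, 19, 28, 33, 37, 40}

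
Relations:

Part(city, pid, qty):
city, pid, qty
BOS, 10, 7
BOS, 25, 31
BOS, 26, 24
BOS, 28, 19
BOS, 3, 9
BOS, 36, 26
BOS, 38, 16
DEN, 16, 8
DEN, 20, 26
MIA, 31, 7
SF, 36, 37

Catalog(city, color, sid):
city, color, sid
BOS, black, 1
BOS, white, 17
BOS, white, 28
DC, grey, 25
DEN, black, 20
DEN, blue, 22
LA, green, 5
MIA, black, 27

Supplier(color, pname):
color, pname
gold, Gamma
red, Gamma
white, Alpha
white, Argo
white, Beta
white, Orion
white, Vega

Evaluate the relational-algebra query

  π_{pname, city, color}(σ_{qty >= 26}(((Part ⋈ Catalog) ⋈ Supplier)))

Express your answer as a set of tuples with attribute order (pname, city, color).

Joining Part and Catalog on city yields {(BOS, 10, 7, black, 1), (BOS, 10, 7, white, 17), (BOS, 10, 7, white, 28), (BOS, 25, 31, black, 1), (BOS, 25, 31, white, 17), (BOS, 25, 31, white, 28), (BOS, 26, 24, black, 1), (BOS, 26, 24, white, 17), (BOS, 26, 24, white, 28), (BOS, 28, 19, black, 1), (BOS, 28, 19, white, 17), (BOS, 28, 19, white, 28), (BOS, 3, 9, black, 1), (BOS, 3, 9, white, 17), (BOS, 3, 9, white, 28), (BOS, 36, 26, black, 1), (BOS, 36, 26, white, 17), (BOS, 36, 26, white, 28), (BOS, 38, 16, black, 1), (BOS, 38, 16, white, 17), (BOS, 38, 16, white, 28), (DEN, 16, 8, black, 20), (DEN, 16, 8, blue, 22), (DEN, 20, 26, black, 20), (DEN, 20, 26, blue, 22), (MIA, 31, 7, black, 27)}.
Joining (Part ⋈ Catalog) and Supplier on color yields {(BOS, 10, 7, white, 17, Alpha), (BOS, 10, 7, white, 17, Argo), (BOS, 10, 7, white, 17, Beta), (BOS, 10, 7, white, 17, Orion), (BOS, 10, 7, white, 17, Vega), (BOS, 10, 7, white, 28, Alpha), (BOS, 10, 7, white, 28, Argo), (BOS, 10, 7, white, 28, Beta), (BOS, 10, 7, white, 28, Orion), (BOS, 10, 7, white, 28, Vega), (BOS, 25, 31, white, 17, Alpha), (BOS, 25, 31, white, 17, Argo), (BOS, 25, 31, white, 17, Beta), (BOS, 25, 31, white, 17, Orion), (BOS, 25, 31, white, 17, Vega), (BOS, 25, 31, white, 28, Alpha), (BOS, 25, 31, white, 28, Argo), (BOS, 25, 31, white, 28, Beta), (BOS, 25, 31, white, 28, Orion), (BOS, 25, 31, white, 28, Vega), (BOS, 26, 24, white, 17, Alpha), (BOS, 26, 24, white, 17, Argo), (BOS, 26, 24, white, 17, Beta), (BOS, 26, 24, white, 17, Orion), (BOS, 26, 24, white, 17, Vega), (BOS, 26, 24, white, 28, Alpha), (BOS, 26, 24, white, 28, Argo), (BOS, 26, 24, white, 28, Beta), (BOS, 26, 24, white, 28, Orion), (BOS, 26, 24, white, 28, Vega), (BOS, 28, 19, white, 17, Alpha), (BOS, 28, 19, white, 17, Argo), (BOS, 28, 19, white, 17, Beta), (BOS, 28, 19, white, 17, Orion), (BOS, 28, 19, white, 17, Vega), (BOS, 28, 19, white, 28, Alpha), (BOS, 28, 19, white, 28, Argo), (BOS, 28, 19, white, 28, Beta), (BOS, 28, 19, white, 28, Orion), (BOS, 28, 19, white, 28, Vega), (BOS, 3, 9, white, 17, Alpha), (BOS, 3, 9, white, 17, Argo), (BOS, 3, 9, white, 17, Beta), (BOS, 3, 9, white, 17, Orion), (BOS, 3, 9, white, 17, Vega), (BOS, 3, 9, white, 28, Alpha), (BOS, 3, 9, white, 28, Argo), (BOS, 3, 9, white, 28, Beta), (BOS, 3, 9, white, 28, Orion), (BOS, 3, 9, white, 28, Vega), (BOS, 36, 26, white, 17, Alpha), (BOS, 36, 26, white, 17, Argo), (BOS, 36, 26, white, 17, Beta), (BOS, 36, 26, white, 17, Orion), (BOS, 36, 26, white, 17, Vega), (BOS, 36, 26, white, 28, Alpha), (BOS, 36, 26, white, 28, Argo), (BOS, 36, 26, white, 28, Beta), (BOS, 36, 26, white, 28, Orion), (BOS, 36, 26, white, 28, Vega), (BOS, 38, 16, white, 17, Alpha), (BOS, 38, 16, white, 17, Argo), (BOS, 38, 16, white, 17, Beta), (BOS, 38, 16, white, 17, Orion), (BOS, 38, 16, white, 17, Vega), (BOS, 38, 16, white, 28, Alpha), (BOS, 38, 16, white, 28, Argo), (BOS, 38, 16, white, 28, Beta), (BOS, 38, 16, white, 28, Orion), (BOS, 38, 16, white, 28, Vega)}.
Selection qty >= 26: {(BOS, 25, 31, white, 17, Alpha), (BOS, 25, 31, white, 17, Argo), (BOS, 25, 31, white, 17, Beta), (BOS, 25, 31, white, 17, Orion), (BOS, 25, 31, white, 17, Vega), (BOS, 25, 31, white, 28, Alpha), (BOS, 25, 31, white, 28, Argo), (BOS, 25, 31, white, 28, Beta), (BOS, 25, 31, white, 28, Orion), (BOS, 25, 31, white, 28, Vega), (BOS, 36, 26, white, 17, Alpha), (BOS, 36, 26, white, 17, Argo), (BOS, 36, 26, white, 17, Beta), (BOS, 36, 26, white, 17, Orion), (BOS, 36, 26, white, 17, Vega), (BOS, 36, 26, white, 28, Alpha), (BOS, 36, 26, white, 28, Argo), (BOS, 36, 26, white, 28, Beta), (BOS, 36, 26, white, 28, Orion), (BOS, 36, 26, white, 28, Vega)}
π_{pname, city, color} gives {(Alpha, BOS, white), (Argo, BOS, white), (Beta, BOS, white), (Orion, BOS, white), (Vega, BOS, white)} (15 duplicate(s) eliminated).

{(Alpha, BOS, white), (Argo, BOS, white), (Beta, BOS, white), (Orion, BOS, white), (Vega, BOS, white)}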